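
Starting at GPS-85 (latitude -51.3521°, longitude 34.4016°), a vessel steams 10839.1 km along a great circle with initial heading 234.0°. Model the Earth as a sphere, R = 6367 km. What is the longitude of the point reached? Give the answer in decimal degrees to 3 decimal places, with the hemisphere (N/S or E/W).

δ = d/R = 10839.1/6367 = 1.702387 rad
φ₂ = arcsin(sin φ₁ cos δ + cos φ₁ sin δ cos θ)
   = arcsin(-0.78100·-0.13121 + 0.62453·0.99135·-0.58779) = -15.15561°
λ₂ = λ₁ + atan2(sin θ sin δ cos φ₁, cos δ − sin φ₁ sin φ₂) = -89.40477°

89.405°W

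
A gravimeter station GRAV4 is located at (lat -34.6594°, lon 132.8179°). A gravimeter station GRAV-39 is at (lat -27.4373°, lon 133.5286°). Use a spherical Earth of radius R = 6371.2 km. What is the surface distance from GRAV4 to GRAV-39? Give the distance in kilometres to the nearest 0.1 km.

Δφ = 7.2221°,  Δλ = 0.7107°
a = sin²(Δφ/2) + cos φ₁ cos φ₂ sin²(Δλ/2) = 0.003995
c = 2·arcsin(√a) = 0.126495 rad = 7.2477°
d = R·c = 6371.2 × 0.126495 = 805.9 km

805.9 km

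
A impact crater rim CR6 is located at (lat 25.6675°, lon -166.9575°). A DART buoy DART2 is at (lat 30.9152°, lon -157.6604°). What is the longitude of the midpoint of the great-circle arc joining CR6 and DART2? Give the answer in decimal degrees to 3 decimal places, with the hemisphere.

162.424°W

Bx = cos φ₂ cos Δλ = 0.846659,  By = cos φ₂ sin Δλ = 0.138602
φₘ = atan2(sin φ₁ + sin φ₂, √((cos φ₁ + Bx)² + By²)) = 28.37016°
λₘ = λ₁ + atan2(By, cos φ₁ + Bx) = -162.42386°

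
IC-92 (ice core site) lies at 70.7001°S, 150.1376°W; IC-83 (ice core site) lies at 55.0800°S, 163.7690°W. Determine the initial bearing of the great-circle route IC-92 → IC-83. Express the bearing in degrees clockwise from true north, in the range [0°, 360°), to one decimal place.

332.0°

Δλ = -13.6314°
y = sin Δλ · cos φ₂ = -0.134908
x = cos φ₁ sin φ₂ − sin φ₁ cos φ₂ cos Δλ = 0.254040
θ = atan2(y, x) = -27.9706° → 332.0294° (mod 360°)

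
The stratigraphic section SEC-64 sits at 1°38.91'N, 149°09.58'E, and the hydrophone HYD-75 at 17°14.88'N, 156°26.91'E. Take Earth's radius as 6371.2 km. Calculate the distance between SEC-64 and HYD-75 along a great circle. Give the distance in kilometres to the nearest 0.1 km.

1908.9 km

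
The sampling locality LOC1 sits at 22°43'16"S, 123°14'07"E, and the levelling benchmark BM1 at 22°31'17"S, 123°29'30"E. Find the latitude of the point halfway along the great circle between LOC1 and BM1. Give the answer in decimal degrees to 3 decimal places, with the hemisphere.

22.621°S

LOC1: φ = -22.72111°, λ = +123.23528°
BM1: φ = -22.52139°, λ = +123.49167°
Bx = cos φ₂ cos Δλ = 0.923727,  By = cos φ₂ sin Δλ = 0.004134
φₘ = atan2(sin φ₁ + sin φ₂, √((cos φ₁ + Bx)² + By²)) = -22.62130°
λₘ = λ₁ + atan2(By, cos φ₁ + Bx) = 123.36357°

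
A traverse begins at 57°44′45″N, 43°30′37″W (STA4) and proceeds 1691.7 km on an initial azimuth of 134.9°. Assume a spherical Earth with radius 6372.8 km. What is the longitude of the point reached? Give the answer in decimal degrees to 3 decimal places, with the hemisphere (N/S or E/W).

STA4: φ = +57.74583°, λ = -43.51028°
δ = d/R = 1691.7/6372.8 = 0.265456 rad
φ₂ = arcsin(sin φ₁ cos δ + cos φ₁ sin δ cos θ)
   = arcsin(0.84569·0.96497 + 0.53368·0.26235·-0.70587) = 45.82692°
λ₂ = λ₁ + atan2(sin θ sin δ cos φ₁, cos δ − sin φ₁ sin φ₂) = -28.04326°

28.043°W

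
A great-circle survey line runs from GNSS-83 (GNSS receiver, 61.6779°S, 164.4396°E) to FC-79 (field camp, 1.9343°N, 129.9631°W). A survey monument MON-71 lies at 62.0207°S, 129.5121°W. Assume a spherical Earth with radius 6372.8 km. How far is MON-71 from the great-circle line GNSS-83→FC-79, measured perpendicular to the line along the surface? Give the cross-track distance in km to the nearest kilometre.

δ₁₃ = central angle GNSS-83→MON-71 = 0.520114 rad  (haversine)
θ₁₃ = bearing GNSS-83→MON-71 = 120.377°,  θ₁₂ = bearing GNSS-83→FC-79 = 67.366°
dₓₜ = R·arcsin(sin δ₁₃ · sin(θ₁₃ − θ₁₂)) = 6372.8·arcsin(0.49698·sin(53.011°)) = 2601.413 km
|dₓₜ| = 2601.413 km

2601 km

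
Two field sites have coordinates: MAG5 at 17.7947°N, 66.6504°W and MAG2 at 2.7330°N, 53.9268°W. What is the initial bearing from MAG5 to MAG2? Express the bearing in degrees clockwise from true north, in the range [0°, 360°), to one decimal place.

138.9°

Δλ = 12.7236°
y = sin Δλ · cos φ₂ = 0.219997
x = cos φ₁ sin φ₂ − sin φ₁ cos φ₂ cos Δλ = -0.252363
θ = atan2(y, x) = 138.9197° → 138.9197° (mod 360°)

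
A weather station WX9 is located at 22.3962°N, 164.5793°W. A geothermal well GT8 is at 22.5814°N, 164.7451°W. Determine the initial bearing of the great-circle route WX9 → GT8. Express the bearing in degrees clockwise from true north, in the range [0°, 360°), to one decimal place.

Δλ = -0.1658°
y = sin Δλ · cos φ₂ = -0.002672
x = cos φ₁ sin φ₂ − sin φ₁ cos φ₂ cos Δλ = 0.003234
θ = atan2(y, x) = -39.5648° → 320.4352° (mod 360°)

320.4°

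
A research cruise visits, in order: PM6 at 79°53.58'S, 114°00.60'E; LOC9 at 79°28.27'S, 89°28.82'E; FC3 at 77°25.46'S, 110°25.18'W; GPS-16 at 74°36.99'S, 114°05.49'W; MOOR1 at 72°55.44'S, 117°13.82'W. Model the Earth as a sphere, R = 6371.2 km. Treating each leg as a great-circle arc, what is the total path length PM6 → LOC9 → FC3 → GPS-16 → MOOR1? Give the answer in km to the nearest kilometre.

3557 km

PM6: φ = -79.89300°, λ = +114.01000°
LOC9: φ = -79.47117°, λ = +89.48033°
FC3: φ = -77.42433°, λ = -110.41967°
GPS-16: φ = -74.61650°, λ = -114.09150°
MOOR1: φ = -72.92400°, λ = -117.23033°
PM6→LOC9: c = 0.076455 rad, d = 487.11 km
LOC9→FC3: c = 0.397152 rad, d = 2530.33 km
FC3→GPS-16: c = 0.051369 rad, d = 327.28 km
GPS-16→MOOR1: c = 0.033262 rad, d = 211.92 km
Total = 487.11 + 2530.33 + 327.28 + 211.92 = 3556.65 km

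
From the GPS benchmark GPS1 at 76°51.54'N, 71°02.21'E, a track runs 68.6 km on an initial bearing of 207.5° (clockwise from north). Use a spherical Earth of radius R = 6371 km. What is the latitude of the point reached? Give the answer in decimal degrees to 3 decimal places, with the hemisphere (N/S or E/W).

GPS1: φ = +76.85900°, λ = +71.03683°
δ = d/R = 68.6/6371 = 0.010768 rad
φ₂ = arcsin(sin φ₁ cos δ + cos φ₁ sin δ cos θ)
   = arcsin(0.97381·0.99994 + 0.22735·0.01077·-0.88701) = 76.30886°
λ₂ = λ₁ + atan2(sin θ sin δ cos φ₁, cos δ − sin φ₁ sin φ₂) = 69.83321°

76.309°N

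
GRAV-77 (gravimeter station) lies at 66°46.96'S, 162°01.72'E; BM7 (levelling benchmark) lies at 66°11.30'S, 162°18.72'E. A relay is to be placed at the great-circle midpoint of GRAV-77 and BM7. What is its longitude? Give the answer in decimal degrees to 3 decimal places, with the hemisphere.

GRAV-77: φ = -66.78267°, λ = +162.02867°
BM7: φ = -66.18833°, λ = +162.31200°
Bx = cos φ₂ cos Δλ = 0.403727,  By = cos φ₂ sin Δλ = 0.001996
φₘ = atan2(sin φ₁ + sin φ₂, √((cos φ₁ + Bx)² + By²)) = -66.48556°
λₘ = λ₁ + atan2(By, cos φ₁ + Bx) = 162.17202°

162.172°E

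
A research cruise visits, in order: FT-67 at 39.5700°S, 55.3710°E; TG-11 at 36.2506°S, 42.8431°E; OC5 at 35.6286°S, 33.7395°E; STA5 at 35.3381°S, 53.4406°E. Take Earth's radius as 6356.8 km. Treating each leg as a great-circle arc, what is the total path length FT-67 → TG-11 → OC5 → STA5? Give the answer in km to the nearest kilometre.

FT-67→TG-11: c = 0.181792 rad, d = 1155.61 km
TG-11→OC5: c = 0.129050 rad, d = 820.35 km
OC5→STA5: c = 0.279568 rad, d = 1777.16 km
Total = 1155.61 + 820.35 + 1777.16 = 3753.12 km

3753 km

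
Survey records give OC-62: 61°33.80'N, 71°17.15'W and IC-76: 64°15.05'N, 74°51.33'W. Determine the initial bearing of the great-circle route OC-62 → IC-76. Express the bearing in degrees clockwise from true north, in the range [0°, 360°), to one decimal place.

OC-62: φ = +61.56333°, λ = -71.28583°
IC-76: φ = +64.25083°, λ = -74.85550°
Δλ = -3.5697°
y = sin Δλ · cos φ₂ = -0.027049
x = cos φ₁ sin φ₂ − sin φ₁ cos φ₂ cos Δλ = 0.047630
θ = atan2(y, x) = -29.5920° → 330.4080° (mod 360°)

330.4°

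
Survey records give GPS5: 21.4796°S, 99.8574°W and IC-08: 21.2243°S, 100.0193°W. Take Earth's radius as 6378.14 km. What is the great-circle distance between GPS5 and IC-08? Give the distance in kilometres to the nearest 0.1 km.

Δφ = 0.2553°,  Δλ = -0.1619°
a = sin²(Δφ/2) + cos φ₁ cos φ₂ sin²(Δλ/2) = 0.000007
c = 2·arcsin(√a) = 0.005175 rad = 0.2965°
d = R·c = 6378.14 × 0.005175 = 33.0 km

33.0 km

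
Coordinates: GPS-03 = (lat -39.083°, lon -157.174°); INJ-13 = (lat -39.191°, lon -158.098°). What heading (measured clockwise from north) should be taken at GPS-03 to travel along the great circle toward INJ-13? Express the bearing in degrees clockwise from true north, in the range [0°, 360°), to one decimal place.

Δλ = -0.9240°
y = sin Δλ · cos φ₂ = -0.012498
x = cos φ₁ sin φ₂ − sin φ₁ cos φ₂ cos Δλ = -0.001948
θ = atan2(y, x) = -98.8610° → 261.1390° (mod 360°)

261.1°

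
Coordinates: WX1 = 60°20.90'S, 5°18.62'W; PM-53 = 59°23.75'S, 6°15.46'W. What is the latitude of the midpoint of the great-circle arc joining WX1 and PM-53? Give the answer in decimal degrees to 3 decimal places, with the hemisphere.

59.873°S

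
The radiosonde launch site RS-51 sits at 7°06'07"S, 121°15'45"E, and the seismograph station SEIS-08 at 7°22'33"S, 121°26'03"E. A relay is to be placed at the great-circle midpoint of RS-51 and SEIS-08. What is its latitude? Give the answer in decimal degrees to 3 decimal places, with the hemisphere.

RS-51: φ = -7.10194°, λ = +121.26250°
SEIS-08: φ = -7.37583°, λ = +121.43417°
Bx = cos φ₂ cos Δλ = 0.991721,  By = cos φ₂ sin Δλ = 0.002971
φₘ = atan2(sin φ₁ + sin φ₂, √((cos φ₁ + Bx)² + By²)) = -7.23890°
λₘ = λ₁ + atan2(By, cos φ₁ + Bx) = 121.34831°

7.239°S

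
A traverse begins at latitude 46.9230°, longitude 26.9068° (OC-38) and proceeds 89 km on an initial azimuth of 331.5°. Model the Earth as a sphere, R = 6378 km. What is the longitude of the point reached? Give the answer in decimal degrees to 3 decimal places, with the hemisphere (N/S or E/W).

δ = d/R = 89/6378 = 0.013954 rad
φ₂ = arcsin(sin φ₁ cos δ + cos φ₁ sin δ cos θ)
   = arcsin(0.73044·0.99990 + 0.68298·0.01395·0.87882) = 47.62425°
λ₂ = λ₁ + atan2(sin θ sin δ cos φ₁, cos δ − sin φ₁ sin φ₂) = 26.34078°

26.341°E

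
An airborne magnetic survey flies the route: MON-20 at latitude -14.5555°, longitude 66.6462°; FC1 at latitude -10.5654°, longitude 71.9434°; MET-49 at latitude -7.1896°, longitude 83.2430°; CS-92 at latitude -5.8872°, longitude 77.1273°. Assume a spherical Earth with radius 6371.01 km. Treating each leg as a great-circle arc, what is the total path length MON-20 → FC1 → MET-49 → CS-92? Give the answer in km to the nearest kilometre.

MON-20→FC1: c = 0.113970 rad, d = 726.10 km
FC1→MET-49: c = 0.203530 rad, d = 1296.69 km
MET-49→CS-92: c = 0.108451 rad, d = 690.94 km
Total = 726.10 + 1296.69 + 690.94 = 2713.73 km

2714 km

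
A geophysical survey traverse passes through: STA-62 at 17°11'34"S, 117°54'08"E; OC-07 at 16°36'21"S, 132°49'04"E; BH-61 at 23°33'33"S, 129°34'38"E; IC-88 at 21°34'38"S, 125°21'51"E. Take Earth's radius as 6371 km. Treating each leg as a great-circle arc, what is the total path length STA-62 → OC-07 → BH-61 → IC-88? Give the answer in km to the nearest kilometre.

STA-62: φ = -17.19278°, λ = +117.90222°
OC-07: φ = -16.60583°, λ = +132.81778°
BH-61: φ = -23.55917°, λ = +129.57722°
IC-88: φ = -21.57722°, λ = +125.36417°
STA-62→OC-07: c = 0.249233 rad, d = 1587.87 km
OC-07→BH-61: c = 0.132456 rad, d = 843.88 km
BH-61→IC-88: c = 0.076198 rad, d = 485.46 km
Total = 1587.87 + 843.88 + 485.46 = 2917.20 km

2917 km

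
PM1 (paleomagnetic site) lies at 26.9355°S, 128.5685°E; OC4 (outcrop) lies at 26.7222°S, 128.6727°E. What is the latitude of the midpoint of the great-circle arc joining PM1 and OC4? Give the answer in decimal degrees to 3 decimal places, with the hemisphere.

Bx = cos φ₂ cos Δλ = 0.893196,  By = cos φ₂ sin Δλ = 0.001624
φₘ = atan2(sin φ₁ + sin φ₂, √((cos φ₁ + Bx)² + By²)) = -26.82886°
λₘ = λ₁ + atan2(By, cos φ₁ + Bx) = 128.62065°

26.829°S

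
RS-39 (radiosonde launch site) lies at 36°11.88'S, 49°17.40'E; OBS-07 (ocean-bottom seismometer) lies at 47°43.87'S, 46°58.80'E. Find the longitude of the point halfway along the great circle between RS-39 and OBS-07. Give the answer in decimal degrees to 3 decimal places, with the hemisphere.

48.240°E

RS-39: φ = -36.19800°, λ = +49.29000°
OBS-07: φ = -47.73117°, λ = +46.98000°
Bx = cos φ₂ cos Δλ = 0.672064,  By = cos φ₂ sin Δλ = -0.027110
φₘ = atan2(sin φ₁ + sin φ₂, √((cos φ₁ + Bx)² + By²)) = -41.97032°
λₘ = λ₁ + atan2(By, cos φ₁ + Bx) = 48.23991°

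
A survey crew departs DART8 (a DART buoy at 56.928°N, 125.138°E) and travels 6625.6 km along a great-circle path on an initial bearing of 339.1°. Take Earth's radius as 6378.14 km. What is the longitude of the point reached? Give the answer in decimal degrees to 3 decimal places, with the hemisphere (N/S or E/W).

δ = d/R = 6625.6/6378.14 = 1.038798 rad
φ₂ = arcsin(sin φ₁ cos δ + cos φ₁ sin δ cos θ)
   = arcsin(0.83799·0.50726 + 0.54569·0.86180·0.93420) = 59.81502°
λ₂ = λ₁ + atan2(sin θ sin δ cos φ₁, cos δ − sin φ₁ sin φ₂) = -17.16727°

17.167°W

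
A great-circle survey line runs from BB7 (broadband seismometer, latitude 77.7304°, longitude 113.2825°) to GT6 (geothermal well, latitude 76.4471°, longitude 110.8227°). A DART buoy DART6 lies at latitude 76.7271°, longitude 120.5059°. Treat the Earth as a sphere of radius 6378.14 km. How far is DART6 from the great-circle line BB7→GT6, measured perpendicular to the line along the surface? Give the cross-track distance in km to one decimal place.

δ₁₃ = central angle BB7→DART6 = 0.032881 rad  (haversine)
θ₁₃ = bearing BB7→DART6 = 118.585°,  θ₁₂ = bearing BB7→GT6 = 204.387°
dₓₜ = R·arcsin(sin δ₁₃ · sin(θ₁₃ − θ₁₂)) = 6378.14·arcsin(0.03288·sin(-85.803°)) = -209.159 km
|dₓₜ| = 209.159 km

209.2 km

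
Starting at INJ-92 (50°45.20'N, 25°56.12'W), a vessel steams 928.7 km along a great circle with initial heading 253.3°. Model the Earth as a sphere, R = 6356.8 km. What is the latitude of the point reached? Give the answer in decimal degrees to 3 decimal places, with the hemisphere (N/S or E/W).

47.707°N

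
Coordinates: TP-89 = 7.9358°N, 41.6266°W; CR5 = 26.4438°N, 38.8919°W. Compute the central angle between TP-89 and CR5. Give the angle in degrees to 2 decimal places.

Δφ = 18.5080°,  Δλ = 2.7347°
a = sin²(Δφ/2) + cos φ₁ cos φ₂ sin²(Δλ/2) = 0.026365
c = 2·arcsin(√a) = 0.326192 rad = 18.6894°

18.69°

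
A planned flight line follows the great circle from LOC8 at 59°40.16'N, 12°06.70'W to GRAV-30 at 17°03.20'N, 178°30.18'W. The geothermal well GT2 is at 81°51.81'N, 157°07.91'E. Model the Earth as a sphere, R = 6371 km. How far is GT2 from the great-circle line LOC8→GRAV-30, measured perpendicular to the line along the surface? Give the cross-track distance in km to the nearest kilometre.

LOC8: φ = +59.66933°, λ = -12.11167°
GRAV-30: φ = +17.05333°, λ = -178.50300°
GT2: φ = +81.86350°, λ = +157.13183°
δ₁₃ = central angle LOC8→GT2 = 0.669357 rad  (haversine)
θ₁₃ = bearing LOC8→GT2 = 2.440°,  θ₁₂ = bearing LOC8→GRAV-30 = 346.680°
dₓₜ = R·arcsin(sin δ₁₃ · sin(θ₁₃ − θ₁₂)) = 6371·arcsin(0.62048·sin(-344.240°)) = 1078.831 km
|dₓₜ| = 1078.831 km

1079 km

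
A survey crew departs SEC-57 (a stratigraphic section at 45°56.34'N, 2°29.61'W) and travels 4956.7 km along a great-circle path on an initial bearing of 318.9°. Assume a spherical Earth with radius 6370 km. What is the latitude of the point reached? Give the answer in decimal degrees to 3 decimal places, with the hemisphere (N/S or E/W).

61.601°N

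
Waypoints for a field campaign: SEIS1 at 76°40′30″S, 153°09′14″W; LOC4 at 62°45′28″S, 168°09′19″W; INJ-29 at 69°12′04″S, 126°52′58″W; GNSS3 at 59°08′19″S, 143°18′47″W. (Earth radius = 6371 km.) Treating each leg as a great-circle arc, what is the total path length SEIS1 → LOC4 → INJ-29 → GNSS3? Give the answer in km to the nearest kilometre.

SEIS1: φ = -76.67500°, λ = -153.15389°
LOC4: φ = -62.75778°, λ = -168.15528°
INJ-29: φ = -69.20111°, λ = -126.88278°
GNSS3: φ = -59.13861°, λ = -143.31306°
SEIS1→LOC4: c = 0.257425 rad, d = 1640.06 km
LOC4→INJ-29: c = 0.306801 rad, d = 1954.63 km
INJ-29→GNSS3: c = 0.214045 rad, d = 1363.68 km
Total = 1640.06 + 1954.63 + 1363.68 = 4958.37 km

4958 km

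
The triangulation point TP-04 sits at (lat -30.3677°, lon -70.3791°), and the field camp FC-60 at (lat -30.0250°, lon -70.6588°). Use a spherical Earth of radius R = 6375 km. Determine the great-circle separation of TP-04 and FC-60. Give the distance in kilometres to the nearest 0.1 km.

46.7 km

Δφ = 0.3427°,  Δλ = -0.2797°
a = sin²(Δφ/2) + cos φ₁ cos φ₂ sin²(Δλ/2) = 0.000013
c = 2·arcsin(√a) = 0.007320 rad = 0.4194°
d = R·c = 6375 × 0.007320 = 46.7 km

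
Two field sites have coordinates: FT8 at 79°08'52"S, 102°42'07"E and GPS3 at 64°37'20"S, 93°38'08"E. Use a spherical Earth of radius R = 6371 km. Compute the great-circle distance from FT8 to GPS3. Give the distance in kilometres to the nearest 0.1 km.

FT8: φ = -79.14778°, λ = +102.70194°
GPS3: φ = -64.62222°, λ = +93.63556°
Δφ = 14.5256°,  Δλ = -9.0664°
a = sin²(Δφ/2) + cos φ₁ cos φ₂ sin²(Δλ/2) = 0.016486
c = 2·arcsin(√a) = 0.257508 rad = 14.7541°
d = R·c = 6371 × 0.257508 = 1640.6 km

1640.6 km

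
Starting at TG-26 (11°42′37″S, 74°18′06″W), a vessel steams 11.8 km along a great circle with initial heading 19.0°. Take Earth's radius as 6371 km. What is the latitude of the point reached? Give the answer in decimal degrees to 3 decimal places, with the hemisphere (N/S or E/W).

11.610°S

TG-26: φ = -11.71028°, λ = -74.30167°
δ = d/R = 11.8/6371 = 0.001852 rad
φ₂ = arcsin(sin φ₁ cos δ + cos φ₁ sin δ cos θ)
   = arcsin(-0.20296·1.00000 + 0.97919·0.00185·0.94552) = -11.60994°
λ₂ = λ₁ + atan2(sin θ sin δ cos φ₁, cos δ − sin φ₁ sin φ₂) = -74.26640°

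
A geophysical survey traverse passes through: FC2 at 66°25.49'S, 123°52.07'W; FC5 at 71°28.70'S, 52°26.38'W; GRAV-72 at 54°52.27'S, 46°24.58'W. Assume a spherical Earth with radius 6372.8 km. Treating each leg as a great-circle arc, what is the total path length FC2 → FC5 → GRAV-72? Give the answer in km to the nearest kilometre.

FC2: φ = -66.42483°, λ = -123.86783°
FC5: φ = -71.47833°, λ = -52.43967°
GRAV-72: φ = -54.87117°, λ = -46.40967°
FC2→FC5: c = 0.428651 rad, d = 2731.70 km
FC5→GRAV-72: c = 0.293368 rad, d = 1869.57 km
Total = 2731.70 + 1869.57 = 4601.28 km

4601 km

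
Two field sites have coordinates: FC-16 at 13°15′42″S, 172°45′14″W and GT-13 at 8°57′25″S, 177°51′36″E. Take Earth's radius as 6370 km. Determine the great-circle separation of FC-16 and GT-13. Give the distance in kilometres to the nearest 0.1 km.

1130.0 km

FC-16: φ = -13.26167°, λ = -172.75389°
GT-13: φ = -8.95694°, λ = +177.86000°
Δφ = 4.3047°,  Δλ = -9.3861°
a = sin²(Δφ/2) + cos φ₁ cos φ₂ sin²(Δλ/2) = 0.007847
c = 2·arcsin(√a) = 0.177396 rad = 10.1640°
d = R·c = 6370 × 0.177396 = 1130.0 km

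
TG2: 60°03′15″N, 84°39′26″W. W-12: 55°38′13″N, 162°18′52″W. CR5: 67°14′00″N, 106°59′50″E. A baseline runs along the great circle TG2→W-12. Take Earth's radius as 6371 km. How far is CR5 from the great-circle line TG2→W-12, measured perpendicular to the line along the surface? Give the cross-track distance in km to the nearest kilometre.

4514 km

TG2: φ = +60.05417°, λ = -84.65722°
W-12: φ = +55.63694°, λ = -162.31444°
CR5: φ = +67.23333°, λ = +106.99722°
δ₁₃ = central angle TG2→CR5 = 0.914991 rad  (haversine)
θ₁₃ = bearing TG2→CR5 = 354.339°,  θ₁₂ = bearing TG2→W-12 = 299.149°
dₓₜ = R·arcsin(sin δ₁₃ · sin(θ₁₃ − θ₁₂)) = 6371·arcsin(0.79256·sin(55.190°)) = 4514.166 km
|dₓₜ| = 4514.166 km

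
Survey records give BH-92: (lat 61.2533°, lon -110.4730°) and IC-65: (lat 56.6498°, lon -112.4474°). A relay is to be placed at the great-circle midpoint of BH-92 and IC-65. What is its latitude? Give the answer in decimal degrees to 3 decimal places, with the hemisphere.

58.955°N

Bx = cos φ₂ cos Δλ = 0.549429,  By = cos φ₂ sin Δλ = -0.018941
φₘ = atan2(sin φ₁ + sin φ₂, √((cos φ₁ + Bx)² + By²)) = 58.95529°
λₘ = λ₁ + atan2(By, cos φ₁ + Bx) = -111.52612°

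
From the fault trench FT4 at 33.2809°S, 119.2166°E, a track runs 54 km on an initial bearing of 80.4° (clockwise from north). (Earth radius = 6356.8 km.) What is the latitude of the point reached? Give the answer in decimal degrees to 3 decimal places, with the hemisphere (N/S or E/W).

33.198°S

δ = d/R = 54/6356.8 = 0.008495 rad
φ₂ = arcsin(sin φ₁ cos δ + cos φ₁ sin δ cos θ)
   = arcsin(-0.54874·0.99996 + 0.83599·0.00849·0.16677) = -33.19841°
λ₂ = λ₁ + atan2(sin θ sin δ cos φ₁, cos δ − sin φ₁ sin φ₂) = 119.79011°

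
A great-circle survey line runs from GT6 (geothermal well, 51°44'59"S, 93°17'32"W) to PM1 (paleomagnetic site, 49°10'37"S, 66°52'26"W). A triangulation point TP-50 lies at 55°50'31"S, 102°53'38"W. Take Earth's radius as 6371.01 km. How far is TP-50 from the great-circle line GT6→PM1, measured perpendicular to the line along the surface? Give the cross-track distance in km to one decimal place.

GT6: φ = -51.74972°, λ = -93.29222°
PM1: φ = -49.17694°, λ = -66.87389°
TP-50: φ = -55.84194°, λ = -102.89389°
δ₁₃ = central angle GT6→TP-50 = 0.121888 rad  (haversine)
θ₁₃ = bearing GT6→TP-50 = 230.377°,  θ₁₂ = bearing GT6→PM1 = 91.718°
dₓₜ = R·arcsin(sin δ₁₃ · sin(θ₁₃ − θ₁₂)) = 6371.01·arcsin(0.12159·sin(138.659°)) = 512.220 km
|dₓₜ| = 512.220 km

512.2 km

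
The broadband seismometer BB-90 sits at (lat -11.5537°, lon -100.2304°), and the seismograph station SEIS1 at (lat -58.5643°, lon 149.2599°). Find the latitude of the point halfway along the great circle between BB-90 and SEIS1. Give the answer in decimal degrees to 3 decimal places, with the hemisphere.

48.417°S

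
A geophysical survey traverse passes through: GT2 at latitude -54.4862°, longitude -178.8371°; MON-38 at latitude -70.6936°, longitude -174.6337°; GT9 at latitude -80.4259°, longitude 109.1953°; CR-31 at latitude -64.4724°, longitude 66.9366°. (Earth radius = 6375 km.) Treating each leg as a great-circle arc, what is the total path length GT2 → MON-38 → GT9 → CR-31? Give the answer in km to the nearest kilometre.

6129 km

GT2→MON-38: c = 0.284718 rad, d = 1815.07 km
MON-38→GT9: c = 0.336965 rad, d = 2148.15 km
GT9→CR-31: c = 0.339691 rad, d = 2165.53 km
Total = 1815.07 + 2148.15 + 2165.53 = 6128.76 km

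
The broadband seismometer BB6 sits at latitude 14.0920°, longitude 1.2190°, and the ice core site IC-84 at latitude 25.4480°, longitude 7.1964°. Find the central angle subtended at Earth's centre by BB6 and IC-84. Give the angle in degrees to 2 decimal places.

12.67°

Δφ = 11.3560°,  Δλ = 5.9774°
a = sin²(Δφ/2) + cos φ₁ cos φ₂ sin²(Δλ/2) = 0.012170
c = 2·arcsin(√a) = 0.221081 rad = 12.6670°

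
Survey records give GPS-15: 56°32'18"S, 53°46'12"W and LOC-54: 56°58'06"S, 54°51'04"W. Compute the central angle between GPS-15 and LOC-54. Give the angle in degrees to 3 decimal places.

0.732°

GPS-15: φ = -56.53833°, λ = -53.77000°
LOC-54: φ = -56.96833°, λ = -54.85111°
Δφ = -0.4300°,  Δλ = -1.0811°
a = sin²(Δφ/2) + cos φ₁ cos φ₂ sin²(Δλ/2) = 0.000041
c = 2·arcsin(√a) = 0.012780 rad = 0.7322°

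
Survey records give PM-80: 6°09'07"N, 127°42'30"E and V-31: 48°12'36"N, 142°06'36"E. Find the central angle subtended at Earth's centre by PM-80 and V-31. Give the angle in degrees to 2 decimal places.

43.81°

PM-80: φ = +6.15194°, λ = +127.70833°
V-31: φ = +48.21000°, λ = +142.11000°
Δφ = 42.0581°,  Δλ = 14.4017°
a = sin²(Δφ/2) + cos φ₁ cos φ₂ sin²(Δλ/2) = 0.139177
c = 2·arcsin(√a) = 0.764619 rad = 43.8095°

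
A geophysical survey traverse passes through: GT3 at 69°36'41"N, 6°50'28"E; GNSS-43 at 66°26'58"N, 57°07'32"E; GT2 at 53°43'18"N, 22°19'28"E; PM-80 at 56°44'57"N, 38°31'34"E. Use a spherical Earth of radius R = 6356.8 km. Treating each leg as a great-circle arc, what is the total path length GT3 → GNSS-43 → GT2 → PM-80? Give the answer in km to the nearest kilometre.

GT3: φ = +69.61139°, λ = +6.84111°
GNSS-43: φ = +66.44944°, λ = +57.12556°
GT2: φ = +53.72167°, λ = +22.32444°
PM-80: φ = +56.74917°, λ = +38.52611°
GT3→GNSS-43: c = 0.323203 rad, d = 2054.54 km
GNSS-43→GT2: c = 0.367743 rad, d = 2337.67 km
GT2→PM-80: c = 0.169202 rad, d = 1075.58 km
Total = 2054.54 + 2337.67 + 1075.58 = 5467.79 km

5468 km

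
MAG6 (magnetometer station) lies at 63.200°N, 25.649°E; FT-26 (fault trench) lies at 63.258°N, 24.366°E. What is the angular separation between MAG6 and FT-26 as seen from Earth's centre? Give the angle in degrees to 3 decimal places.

Δφ = 0.0580°,  Δλ = -1.2830°
a = sin²(Δφ/2) + cos φ₁ cos φ₂ sin²(Δλ/2) = 0.000026
c = 2·arcsin(√a) = 0.010137 rad = 0.5808°

0.581°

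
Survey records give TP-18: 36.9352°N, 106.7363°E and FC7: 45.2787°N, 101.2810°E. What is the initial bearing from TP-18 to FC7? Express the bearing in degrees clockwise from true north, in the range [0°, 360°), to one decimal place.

335.5°

Δλ = -5.4553°
y = sin Δλ · cos φ₂ = -0.066896
x = cos φ₁ sin φ₂ − sin φ₁ cos φ₂ cos Δλ = 0.147023
θ = atan2(y, x) = -24.4659° → 335.5341° (mod 360°)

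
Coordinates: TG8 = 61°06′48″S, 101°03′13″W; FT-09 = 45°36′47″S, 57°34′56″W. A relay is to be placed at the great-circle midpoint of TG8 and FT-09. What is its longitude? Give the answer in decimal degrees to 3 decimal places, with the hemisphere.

75.145°W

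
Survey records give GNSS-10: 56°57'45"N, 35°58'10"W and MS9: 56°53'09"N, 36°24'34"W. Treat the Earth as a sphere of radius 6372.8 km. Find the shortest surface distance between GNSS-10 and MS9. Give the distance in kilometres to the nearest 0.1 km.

28.0 km

GNSS-10: φ = +56.96250°, λ = -35.96944°
MS9: φ = +56.88583°, λ = -36.40944°
Δφ = -0.0767°,  Δλ = -0.4400°
a = sin²(Δφ/2) + cos φ₁ cos φ₂ sin²(Δλ/2) = 0.000005
c = 2·arcsin(√a) = 0.004399 rad = 0.2521°
d = R·c = 6372.8 × 0.004399 = 28.0 km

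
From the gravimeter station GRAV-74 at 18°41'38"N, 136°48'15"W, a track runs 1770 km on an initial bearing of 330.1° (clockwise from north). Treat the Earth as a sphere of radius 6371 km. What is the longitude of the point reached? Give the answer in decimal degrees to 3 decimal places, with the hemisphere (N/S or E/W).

GRAV-74: φ = +18.69389°, λ = -136.80417°
δ = d/R = 1770/6371 = 0.277821 rad
φ₂ = arcsin(sin φ₁ cos δ + cos φ₁ sin δ cos θ)
   = arcsin(0.32051·0.96166 + 0.94724·0.27426·0.86690) = 32.23785°
λ₂ = λ₁ + atan2(sin θ sin δ cos φ₁, cos δ − sin φ₁ sin φ₂) = -146.10586°

146.106°W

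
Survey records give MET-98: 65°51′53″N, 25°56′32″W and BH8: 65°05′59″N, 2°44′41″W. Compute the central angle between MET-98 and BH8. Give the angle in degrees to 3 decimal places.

MET-98: φ = +65.86472°, λ = -25.94222°
BH8: φ = +65.09972°, λ = -2.74472°
Δφ = -0.7650°,  Δλ = 23.1975°
a = sin²(Δφ/2) + cos φ₁ cos φ₂ sin²(Δλ/2) = 0.007004
c = 2·arcsin(√a) = 0.167575 rad = 9.6013°

9.601°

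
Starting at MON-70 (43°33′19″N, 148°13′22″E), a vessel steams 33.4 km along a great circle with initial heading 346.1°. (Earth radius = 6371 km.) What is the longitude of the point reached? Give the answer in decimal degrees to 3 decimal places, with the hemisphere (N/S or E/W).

148.123°E

MON-70: φ = +43.55528°, λ = +148.22278°
δ = d/R = 33.4/6371 = 0.005243 rad
φ₂ = arcsin(sin φ₁ cos δ + cos φ₁ sin δ cos θ)
   = arcsin(0.68905·0.99999 + 0.72471·0.00524·0.97072) = 43.84681°
λ₂ = λ₁ + atan2(sin θ sin δ cos φ₁, cos δ − sin φ₁ sin φ₂) = 148.12272°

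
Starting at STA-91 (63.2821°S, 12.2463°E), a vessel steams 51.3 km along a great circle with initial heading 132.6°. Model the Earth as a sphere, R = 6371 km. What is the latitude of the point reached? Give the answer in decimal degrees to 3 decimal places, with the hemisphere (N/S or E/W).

δ = d/R = 51.3/6371 = 0.008052 rad
φ₂ = arcsin(sin φ₁ cos δ + cos φ₁ sin δ cos θ)
   = arcsin(-0.89323·0.99997 + 0.44960·0.00805·-0.67688) = -63.59235°
λ₂ = λ₁ + atan2(sin θ sin δ cos φ₁, cos δ − sin φ₁ sin φ₂) = 13.00988°

63.592°S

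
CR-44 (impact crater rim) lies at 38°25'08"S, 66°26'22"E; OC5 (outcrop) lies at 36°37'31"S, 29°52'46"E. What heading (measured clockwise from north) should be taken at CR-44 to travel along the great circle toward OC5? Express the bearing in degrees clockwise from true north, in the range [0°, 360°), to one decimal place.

CR-44: φ = -38.41889°, λ = +66.43944°
OC5: φ = -36.62528°, λ = +29.87944°
Δλ = -36.5600°
y = sin Δλ · cos φ₂ = -0.478053
x = cos φ₁ sin φ₂ − sin φ₁ cos φ₂ cos Δλ = -0.066831
θ = atan2(y, x) = -97.9582° → 262.0418° (mod 360°)

262.0°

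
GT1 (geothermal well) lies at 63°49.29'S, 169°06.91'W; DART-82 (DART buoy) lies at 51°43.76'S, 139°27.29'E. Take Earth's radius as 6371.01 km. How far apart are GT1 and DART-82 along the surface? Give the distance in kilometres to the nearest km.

3221 km

GT1: φ = -63.82150°, λ = -169.11517°
DART-82: φ = -51.72933°, λ = +139.45483°
Δφ = 12.0922°,  Δλ = -51.4300°
a = sin²(Δφ/2) + cos φ₁ cos φ₂ sin²(Δλ/2) = 0.062537
c = 2·arcsin(√a) = 0.505515 rad = 28.9639°
d = R·c = 6371.01 × 0.505515 = 3220.6 km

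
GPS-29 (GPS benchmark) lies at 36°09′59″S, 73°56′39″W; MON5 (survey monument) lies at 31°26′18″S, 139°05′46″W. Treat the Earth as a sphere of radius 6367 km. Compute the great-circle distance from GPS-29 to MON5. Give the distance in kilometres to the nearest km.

GPS-29: φ = -36.16639°, λ = -73.94417°
MON5: φ = -31.43833°, λ = -139.09611°
Δφ = 4.7281°,  Δλ = -65.1519°
a = sin²(Δφ/2) + cos φ₁ cos φ₂ sin²(Δλ/2) = 0.201379
c = 2·arcsin(√a) = 0.930738 rad = 53.3273°
d = R·c = 6367 × 0.930738 = 5926.0 km

5926 km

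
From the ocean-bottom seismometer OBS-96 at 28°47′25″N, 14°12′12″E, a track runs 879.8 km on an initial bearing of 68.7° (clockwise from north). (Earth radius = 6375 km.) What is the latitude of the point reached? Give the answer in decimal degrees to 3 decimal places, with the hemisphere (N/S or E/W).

31.387°N

OBS-96: φ = +28.79028°, λ = +14.20333°
δ = d/R = 879.8/6375 = 0.138008 rad
φ₂ = arcsin(sin φ₁ cos δ + cos φ₁ sin δ cos θ)
   = arcsin(0.48160·0.99049 + 0.87639·0.13757·0.36325) = 31.38735°
λ₂ = λ₁ + atan2(sin θ sin δ cos φ₁, cos δ − sin φ₁ sin φ₂) = 22.83861°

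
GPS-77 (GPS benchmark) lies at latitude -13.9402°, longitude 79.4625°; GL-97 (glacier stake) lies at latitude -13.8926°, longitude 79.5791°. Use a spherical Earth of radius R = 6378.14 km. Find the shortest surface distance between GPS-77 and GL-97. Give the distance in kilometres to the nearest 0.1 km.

13.7 km

Δφ = 0.0476°,  Δλ = 0.1166°
a = sin²(Δφ/2) + cos φ₁ cos φ₂ sin²(Δλ/2) = 0.000001
c = 2·arcsin(√a) = 0.002143 rad = 0.1228°
d = R·c = 6378.14 × 0.002143 = 13.7 km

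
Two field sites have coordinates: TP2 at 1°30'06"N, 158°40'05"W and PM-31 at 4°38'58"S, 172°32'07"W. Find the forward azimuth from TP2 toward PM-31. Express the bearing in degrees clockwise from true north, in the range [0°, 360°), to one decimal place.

246.0°

TP2: φ = +1.50167°, λ = -158.66806°
PM-31: φ = -4.64944°, λ = -172.53528°
Δλ = -13.8672°
y = sin Δλ · cos φ₂ = -0.238884
x = cos φ₁ sin φ₂ − sin φ₁ cos φ₂ cos Δλ = -0.106390
θ = atan2(y, x) = -114.0064° → 245.9936° (mod 360°)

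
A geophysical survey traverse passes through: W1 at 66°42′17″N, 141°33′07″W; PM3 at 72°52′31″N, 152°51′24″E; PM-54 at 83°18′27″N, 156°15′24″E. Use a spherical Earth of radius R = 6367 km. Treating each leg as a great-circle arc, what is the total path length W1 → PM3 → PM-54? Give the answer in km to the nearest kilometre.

W1: φ = +66.70472°, λ = -141.55194°
PM3: φ = +72.87528°, λ = +152.85667°
PM-54: φ = +83.30750°, λ = +156.25667°
W1→PM3: c = 0.387438 rad, d = 2466.82 km
PM3→PM-54: c = 0.182410 rad, d = 1161.40 km
Total = 2466.82 + 1161.40 = 3628.22 km

3628 km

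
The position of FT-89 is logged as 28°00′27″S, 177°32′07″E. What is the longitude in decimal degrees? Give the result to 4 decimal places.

177° + 32′/60 + 7″/3600 = 177 + 0.53333 + 0.00194 = 177.5353°

177.5353°E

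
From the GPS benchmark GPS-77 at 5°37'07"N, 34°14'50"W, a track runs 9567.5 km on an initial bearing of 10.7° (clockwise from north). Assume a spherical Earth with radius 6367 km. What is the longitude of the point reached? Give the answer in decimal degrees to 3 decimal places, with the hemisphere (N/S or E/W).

64.419°E

GPS-77: φ = +5.61861°, λ = -34.24722°
δ = d/R = 9567.5/6367 = 1.502670 rad
φ₂ = arcsin(sin φ₁ cos δ + cos φ₁ sin δ cos θ)
   = arcsin(0.09791·0.06807 + 0.99520·0.99768·0.98261) = 79.20035°
λ₂ = λ₁ + atan2(sin θ sin δ cos φ₁, cos δ − sin φ₁ sin φ₂) = 64.41924°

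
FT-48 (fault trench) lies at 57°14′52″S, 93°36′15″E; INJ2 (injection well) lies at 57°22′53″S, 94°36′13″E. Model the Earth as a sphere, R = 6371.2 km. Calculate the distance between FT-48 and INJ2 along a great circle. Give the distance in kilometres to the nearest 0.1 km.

61.8 km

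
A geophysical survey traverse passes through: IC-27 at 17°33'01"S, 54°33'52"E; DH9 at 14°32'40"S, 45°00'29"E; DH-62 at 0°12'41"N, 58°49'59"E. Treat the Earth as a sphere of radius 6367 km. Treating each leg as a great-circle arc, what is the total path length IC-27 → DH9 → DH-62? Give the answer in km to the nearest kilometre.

3309 km

IC-27: φ = -17.55028°, λ = +54.56444°
DH9: φ = -14.54444°, λ = +45.00806°
DH-62: φ = +0.21139°, λ = +58.83306°
IC-27→DH9: c = 0.168623 rad, d = 1073.62 km
DH9→DH-62: c = 0.351147 rad, d = 2235.75 km
Total = 1073.62 + 2235.75 = 3309.37 km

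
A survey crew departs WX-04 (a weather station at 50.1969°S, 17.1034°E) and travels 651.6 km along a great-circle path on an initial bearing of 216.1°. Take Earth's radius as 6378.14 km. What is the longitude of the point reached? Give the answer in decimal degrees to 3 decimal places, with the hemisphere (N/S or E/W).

11.122°E

δ = d/R = 651.6/6378.14 = 0.102161 rad
φ₂ = arcsin(sin φ₁ cos δ + cos φ₁ sin δ cos θ)
   = arcsin(-0.76825·0.99479 + 0.64015·0.10198·-0.80799) = -54.78490°
λ₂ = λ₁ + atan2(sin θ sin δ cos φ₁, cos δ − sin φ₁ sin φ₂) = 11.12214°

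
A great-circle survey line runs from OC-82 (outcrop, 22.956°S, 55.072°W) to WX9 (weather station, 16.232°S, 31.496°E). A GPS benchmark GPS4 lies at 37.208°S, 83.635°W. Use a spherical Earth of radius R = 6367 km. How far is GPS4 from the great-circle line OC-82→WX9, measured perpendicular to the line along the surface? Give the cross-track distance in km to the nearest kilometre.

δ₁₃ = central angle OC-82→GPS4 = 0.495007 rad  (haversine)
θ₁₃ = bearing OC-82→GPS4 = 233.285°,  θ₁₂ = bearing OC-82→WX9 = 103.775°
dₓₜ = R·arcsin(sin δ₁₃ · sin(θ₁₃ − θ₁₂)) = 6367·arcsin(0.47504·sin(129.510°)) = 2389.179 km
|dₓₜ| = 2389.179 km

2389 km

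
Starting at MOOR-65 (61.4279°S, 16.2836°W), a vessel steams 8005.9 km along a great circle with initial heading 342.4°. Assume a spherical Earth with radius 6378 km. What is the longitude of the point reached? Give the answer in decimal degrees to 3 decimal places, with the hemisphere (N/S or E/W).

33.215°W

δ = d/R = 8005.9/6378 = 1.255237 rad
φ₂ = arcsin(sin φ₁ cos δ + cos φ₁ sin δ cos θ)
   = arcsin(-0.87822·0.31035 + 0.47826·0.95062·0.95319) = 9.25416°
λ₂ = λ₁ + atan2(sin θ sin δ cos φ₁, cos δ − sin φ₁ sin φ₂) = -33.21522°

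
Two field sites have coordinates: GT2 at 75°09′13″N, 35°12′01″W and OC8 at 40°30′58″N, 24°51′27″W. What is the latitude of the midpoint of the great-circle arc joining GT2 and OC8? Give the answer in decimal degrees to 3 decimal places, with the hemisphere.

GT2: φ = +75.15361°, λ = -35.20028°
OC8: φ = +40.51611°, λ = -24.85750°
Bx = cos φ₂ cos Δλ = 0.747871,  By = cos φ₂ sin Δλ = 0.136488
φₘ = atan2(sin φ₁ + sin φ₂, √((cos φ₁ + Bx)² + By²)) = 57.91415°
λₘ = λ₁ + atan2(By, cos φ₁ + Bx) = -27.45946°

57.914°N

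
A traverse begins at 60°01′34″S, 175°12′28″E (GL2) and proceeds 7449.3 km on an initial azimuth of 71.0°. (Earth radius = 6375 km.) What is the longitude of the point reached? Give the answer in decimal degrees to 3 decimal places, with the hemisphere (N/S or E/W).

GL2: φ = -60.02611°, λ = +175.20778°
δ = d/R = 7449.3/6375 = 1.168518 rad
φ₂ = arcsin(sin φ₁ cos δ + cos φ₁ sin δ cos θ)
   = arcsin(-0.86625·0.39152 + 0.49961·0.92017·0.32557) = -10.92250°
λ₂ = λ₁ + atan2(sin θ sin δ cos φ₁, cos δ − sin φ₁ sin φ₂) = -122.40613°

122.406°W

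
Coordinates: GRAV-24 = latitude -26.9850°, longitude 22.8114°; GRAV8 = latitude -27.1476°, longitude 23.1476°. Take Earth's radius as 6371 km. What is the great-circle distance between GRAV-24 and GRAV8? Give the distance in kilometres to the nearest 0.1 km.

37.9 km

Δφ = -0.1626°,  Δλ = 0.3362°
a = sin²(Δφ/2) + cos φ₁ cos φ₂ sin²(Δλ/2) = 0.000009
c = 2·arcsin(√a) = 0.005946 rad = 0.3407°
d = R·c = 6371 × 0.005946 = 37.9 km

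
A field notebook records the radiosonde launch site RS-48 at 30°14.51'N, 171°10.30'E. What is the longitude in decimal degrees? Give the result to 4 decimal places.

171.1717°E

171° + 10.30′/60 = 171 + 0.17167 = 171.1717°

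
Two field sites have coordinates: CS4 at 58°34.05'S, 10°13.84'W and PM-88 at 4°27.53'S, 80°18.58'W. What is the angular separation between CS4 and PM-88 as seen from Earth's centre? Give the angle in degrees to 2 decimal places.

CS4: φ = -58.56750°, λ = -10.23067°
PM-88: φ = -4.45883°, λ = -80.30967°
Δφ = 54.1087°,  Δλ = -70.0790°
a = sin²(Δφ/2) + cos φ₁ cos φ₂ sin²(Δλ/2) = 0.378259
c = 2·arcsin(√a) = 1.324842 rad = 75.9078°

75.91°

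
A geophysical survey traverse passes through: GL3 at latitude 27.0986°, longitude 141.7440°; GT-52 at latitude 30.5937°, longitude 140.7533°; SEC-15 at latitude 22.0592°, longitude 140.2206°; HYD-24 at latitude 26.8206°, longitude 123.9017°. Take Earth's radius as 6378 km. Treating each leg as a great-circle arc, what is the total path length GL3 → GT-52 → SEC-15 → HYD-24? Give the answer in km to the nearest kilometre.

3087 km

GL3→GT-52: c = 0.062852 rad, d = 400.87 km
GT-52→SEC-15: c = 0.149187 rad, d = 951.52 km
SEC-15→HYD-24: c = 0.272030 rad, d = 1735.00 km
Total = 400.87 + 951.52 + 1735.00 = 3087.39 km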